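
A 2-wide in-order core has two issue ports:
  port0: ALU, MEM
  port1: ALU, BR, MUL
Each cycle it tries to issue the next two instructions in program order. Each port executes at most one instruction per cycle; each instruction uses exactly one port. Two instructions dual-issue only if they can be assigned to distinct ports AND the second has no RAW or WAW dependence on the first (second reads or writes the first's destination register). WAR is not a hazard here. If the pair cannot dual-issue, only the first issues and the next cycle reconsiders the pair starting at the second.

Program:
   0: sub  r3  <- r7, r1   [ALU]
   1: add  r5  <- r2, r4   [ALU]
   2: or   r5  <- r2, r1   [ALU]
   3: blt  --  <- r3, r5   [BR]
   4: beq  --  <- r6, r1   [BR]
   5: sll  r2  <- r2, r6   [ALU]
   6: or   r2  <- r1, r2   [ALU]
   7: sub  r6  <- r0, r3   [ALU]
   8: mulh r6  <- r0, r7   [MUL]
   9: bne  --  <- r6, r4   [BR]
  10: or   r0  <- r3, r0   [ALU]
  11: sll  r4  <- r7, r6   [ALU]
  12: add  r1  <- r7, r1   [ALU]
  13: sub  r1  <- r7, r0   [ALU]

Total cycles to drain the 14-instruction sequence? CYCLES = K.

CYCLES = 9

#0 head=0: sub.ALU add.ALU i0+i1 pair
#1 head=2: or.ALU i2 RAW r5
#2 head=3: blt.BR i3 no-port BR/BR
#3 head=4: beq.BR sll.ALU i4+i5 pair
#4 head=6: or.ALU sub.ALU i6+i7 pair
#5 head=8: mulh.MUL i8 no-port MUL/BR
#6 head=9: bne.BR or.ALU i9+i10 pair
#7 head=11: sll.ALU add.ALU i11+i12 pair
#8 head=13: sub.ALU i13 tail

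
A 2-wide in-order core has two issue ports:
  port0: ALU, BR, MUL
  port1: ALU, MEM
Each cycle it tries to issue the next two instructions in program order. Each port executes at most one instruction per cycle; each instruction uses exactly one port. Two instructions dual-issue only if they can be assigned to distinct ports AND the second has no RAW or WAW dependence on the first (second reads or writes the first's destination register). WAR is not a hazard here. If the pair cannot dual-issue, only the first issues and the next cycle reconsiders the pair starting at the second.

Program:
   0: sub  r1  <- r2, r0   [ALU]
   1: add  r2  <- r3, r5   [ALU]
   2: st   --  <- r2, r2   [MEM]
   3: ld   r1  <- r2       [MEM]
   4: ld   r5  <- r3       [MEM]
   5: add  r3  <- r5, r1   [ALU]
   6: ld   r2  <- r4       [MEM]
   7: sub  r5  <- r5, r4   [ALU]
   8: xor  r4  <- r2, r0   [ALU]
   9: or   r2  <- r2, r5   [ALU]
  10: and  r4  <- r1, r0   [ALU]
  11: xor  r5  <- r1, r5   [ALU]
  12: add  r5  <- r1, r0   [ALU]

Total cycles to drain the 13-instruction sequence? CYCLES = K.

CYCLES = 9

  cy0 -> i0&i1 (sub.ALU add.ALU) pair
  cy1 -> i2 (st.MEM) no-port MEM/MEM
  cy2 -> i3 (ld.MEM) no-port MEM/MEM
  cy3 -> i4 (ld.MEM) RAW r5
  cy4 -> i5&i6 (add.ALU ld.MEM) pair
  cy5 -> i7&i8 (sub.ALU xor.ALU) pair
  cy6 -> i9&i10 (or.ALU and.ALU) pair
  cy7 -> i11 (xor.ALU) WAW r5
  cy8 -> i12 (add.ALU) tail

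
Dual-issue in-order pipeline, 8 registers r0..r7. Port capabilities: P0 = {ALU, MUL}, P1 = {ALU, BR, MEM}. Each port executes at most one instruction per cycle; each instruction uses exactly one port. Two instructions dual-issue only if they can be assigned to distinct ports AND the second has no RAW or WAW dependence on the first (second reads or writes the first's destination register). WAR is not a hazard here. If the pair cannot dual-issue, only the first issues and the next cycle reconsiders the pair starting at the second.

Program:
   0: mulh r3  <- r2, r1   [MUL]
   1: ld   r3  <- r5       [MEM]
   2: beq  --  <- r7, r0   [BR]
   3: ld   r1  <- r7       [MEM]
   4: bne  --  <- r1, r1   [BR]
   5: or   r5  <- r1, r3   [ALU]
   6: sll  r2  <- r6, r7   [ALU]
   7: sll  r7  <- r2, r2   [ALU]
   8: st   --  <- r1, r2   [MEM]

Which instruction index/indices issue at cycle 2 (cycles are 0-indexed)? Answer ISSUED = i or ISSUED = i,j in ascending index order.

0. mulh.MUL @i0  | WAW r3
1. ld.MEM @i1  | no-port MEM/BR
2. beq.BR @i2  | no-port BR/MEM
3. ld.MEM @i3  | no-port MEM/BR
4. bne.BR/or.ALU @i4/i5  | pair
5. sll.ALU @i6  | RAW r2
6. sll.ALU/st.MEM @i7/i8  | pair

ISSUED = 2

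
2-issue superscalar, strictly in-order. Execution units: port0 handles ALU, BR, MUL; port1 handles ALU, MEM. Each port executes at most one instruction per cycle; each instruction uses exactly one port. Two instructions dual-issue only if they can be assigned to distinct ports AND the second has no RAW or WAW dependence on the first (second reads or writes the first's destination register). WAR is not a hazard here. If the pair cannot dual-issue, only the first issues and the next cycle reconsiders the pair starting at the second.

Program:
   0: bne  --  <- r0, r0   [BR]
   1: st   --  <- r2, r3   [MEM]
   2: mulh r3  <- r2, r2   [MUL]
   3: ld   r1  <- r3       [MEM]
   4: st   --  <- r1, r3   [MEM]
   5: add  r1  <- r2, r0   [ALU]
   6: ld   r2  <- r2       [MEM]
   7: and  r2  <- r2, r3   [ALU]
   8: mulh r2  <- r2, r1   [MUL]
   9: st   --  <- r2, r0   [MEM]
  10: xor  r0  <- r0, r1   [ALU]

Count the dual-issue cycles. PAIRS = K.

PAIRS = 3

t=0 i0+i1:bne;st ; 2-wide
t=1 i2:mulh ; RAW r3
t=2 i3:ld ; no-port MEM/MEM
t=3 i4+i5:st;add ; 2-wide
t=4 i6:ld ; RAW+WAW r2
t=5 i7:and ; RAW+WAW r2
t=6 i8:mulh ; RAW r2
t=7 i9+i10:st;xor ; 2-wide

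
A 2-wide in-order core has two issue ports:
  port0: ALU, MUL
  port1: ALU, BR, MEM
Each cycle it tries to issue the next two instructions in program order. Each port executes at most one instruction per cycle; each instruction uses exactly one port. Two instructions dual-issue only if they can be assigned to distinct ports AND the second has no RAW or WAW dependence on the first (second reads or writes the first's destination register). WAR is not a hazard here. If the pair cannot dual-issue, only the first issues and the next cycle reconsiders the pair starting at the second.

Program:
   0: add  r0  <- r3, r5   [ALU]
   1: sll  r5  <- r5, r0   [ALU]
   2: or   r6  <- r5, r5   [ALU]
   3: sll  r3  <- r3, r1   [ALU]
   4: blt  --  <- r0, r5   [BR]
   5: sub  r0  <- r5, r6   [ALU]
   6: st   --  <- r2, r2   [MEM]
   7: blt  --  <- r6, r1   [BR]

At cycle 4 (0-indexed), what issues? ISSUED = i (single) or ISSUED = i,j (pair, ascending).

ISSUED = 6

c0: i0 add.ALU  RAW r0
c1: i1 sll.ALU  RAW r5
c2: i2&i3 or.ALU+sll.ALU  pair
c3: i4&i5 blt.BR+sub.ALU  pair
c4: i6 st.MEM  no-port MEM/BR
c5: i7 blt.BR  tail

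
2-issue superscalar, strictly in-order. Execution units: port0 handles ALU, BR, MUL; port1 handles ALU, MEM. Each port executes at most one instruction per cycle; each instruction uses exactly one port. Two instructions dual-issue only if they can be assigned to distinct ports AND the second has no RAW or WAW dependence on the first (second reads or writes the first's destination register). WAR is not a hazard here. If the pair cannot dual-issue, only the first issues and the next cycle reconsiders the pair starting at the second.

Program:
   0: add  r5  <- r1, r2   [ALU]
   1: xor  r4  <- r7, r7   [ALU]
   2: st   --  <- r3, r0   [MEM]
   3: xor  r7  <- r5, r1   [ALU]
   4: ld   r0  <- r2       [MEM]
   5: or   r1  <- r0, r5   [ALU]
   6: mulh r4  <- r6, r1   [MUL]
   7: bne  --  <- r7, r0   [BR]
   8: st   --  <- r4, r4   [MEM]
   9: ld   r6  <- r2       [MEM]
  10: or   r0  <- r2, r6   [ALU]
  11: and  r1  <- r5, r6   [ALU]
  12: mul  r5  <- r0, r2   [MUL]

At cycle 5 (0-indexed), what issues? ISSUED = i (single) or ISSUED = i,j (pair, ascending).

ISSUED = 7,8

#0 head=0: add+xor i0,i1 dual
#1 head=2: st+xor i2,i3 dual
#2 head=4: ld i4 RAW r0
#3 head=5: or i5 RAW r1
#4 head=6: mulh i6 no-port MUL/BR
#5 head=7: bne+st i7,i8 dual
#6 head=9: ld i9 RAW r6
#7 head=10: or+and i10,i11 dual
#8 head=12: mul i12 tail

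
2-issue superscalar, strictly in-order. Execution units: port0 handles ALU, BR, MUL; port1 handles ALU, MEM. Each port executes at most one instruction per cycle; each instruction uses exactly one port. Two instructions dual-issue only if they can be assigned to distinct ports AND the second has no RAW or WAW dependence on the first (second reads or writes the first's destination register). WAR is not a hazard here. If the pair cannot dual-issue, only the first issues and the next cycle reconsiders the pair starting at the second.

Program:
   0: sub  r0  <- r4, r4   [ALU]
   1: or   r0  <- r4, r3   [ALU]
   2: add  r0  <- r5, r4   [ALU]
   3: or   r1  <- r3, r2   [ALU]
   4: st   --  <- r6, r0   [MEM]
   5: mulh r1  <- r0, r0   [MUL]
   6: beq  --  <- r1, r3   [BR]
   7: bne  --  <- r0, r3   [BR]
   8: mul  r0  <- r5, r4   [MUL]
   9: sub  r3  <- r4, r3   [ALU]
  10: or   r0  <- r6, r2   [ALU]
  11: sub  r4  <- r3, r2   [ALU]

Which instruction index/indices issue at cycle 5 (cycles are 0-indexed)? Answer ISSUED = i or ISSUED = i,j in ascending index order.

[0] i0  sub.ALU  -- WAW r0
[1] i1  or.ALU  -- WAW r0
[2] i2/i3  add.ALU+or.ALU  -- dual
[3] i4/i5  st.MEM+mulh.MUL  -- dual
[4] i6  beq.BR  -- no-port BR/BR
[5] i7  bne.BR  -- no-port BR/MUL
[6] i8/i9  mul.MUL+sub.ALU  -- dual
[7] i10/i11  or.ALU+sub.ALU  -- dual

ISSUED = 7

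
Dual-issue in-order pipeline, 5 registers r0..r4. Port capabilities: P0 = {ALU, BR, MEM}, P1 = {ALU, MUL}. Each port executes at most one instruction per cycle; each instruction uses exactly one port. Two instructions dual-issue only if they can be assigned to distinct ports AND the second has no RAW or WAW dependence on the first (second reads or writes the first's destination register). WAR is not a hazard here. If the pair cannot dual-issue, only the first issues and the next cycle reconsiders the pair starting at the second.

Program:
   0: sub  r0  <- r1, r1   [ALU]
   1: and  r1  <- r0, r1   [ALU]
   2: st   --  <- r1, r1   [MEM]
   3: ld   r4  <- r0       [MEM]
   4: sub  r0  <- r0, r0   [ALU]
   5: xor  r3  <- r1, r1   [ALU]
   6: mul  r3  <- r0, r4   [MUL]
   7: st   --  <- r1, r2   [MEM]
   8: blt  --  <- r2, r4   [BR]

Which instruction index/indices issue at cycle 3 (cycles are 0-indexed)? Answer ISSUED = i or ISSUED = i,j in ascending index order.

0. sub.ALU @i0  | RAW r0
1. and.ALU @i1  | RAW r1
2. st.MEM @i2  | no-port MEM/MEM
3. ld.MEM sub.ALU @i3&i4  | 2-wide
4. xor.ALU @i5  | WAW r3
5. mul.MUL st.MEM @i6&i7  | 2-wide
6. blt.BR @i8  | tail

ISSUED = 3,4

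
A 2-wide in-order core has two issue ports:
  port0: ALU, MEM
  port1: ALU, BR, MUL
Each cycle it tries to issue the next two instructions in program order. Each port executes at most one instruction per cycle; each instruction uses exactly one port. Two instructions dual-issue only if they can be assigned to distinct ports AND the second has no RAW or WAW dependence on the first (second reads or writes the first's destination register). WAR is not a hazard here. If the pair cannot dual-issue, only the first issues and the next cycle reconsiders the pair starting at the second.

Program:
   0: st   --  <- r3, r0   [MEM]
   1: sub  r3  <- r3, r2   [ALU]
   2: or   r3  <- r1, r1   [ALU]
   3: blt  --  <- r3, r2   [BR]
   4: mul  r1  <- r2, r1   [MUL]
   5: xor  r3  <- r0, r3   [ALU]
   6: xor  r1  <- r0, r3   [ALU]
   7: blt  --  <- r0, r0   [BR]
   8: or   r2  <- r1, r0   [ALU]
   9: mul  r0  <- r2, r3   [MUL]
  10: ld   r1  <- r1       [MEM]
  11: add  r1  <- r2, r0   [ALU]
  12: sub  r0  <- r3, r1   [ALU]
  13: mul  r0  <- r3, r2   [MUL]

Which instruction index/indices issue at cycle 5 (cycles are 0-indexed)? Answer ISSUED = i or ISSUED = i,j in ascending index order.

ISSUED = 8

t=0 i0+i1:st.MEM;sub.ALU ; 2-wide
t=1 i2:or.ALU ; RAW r3
t=2 i3:blt.BR ; no-port BR/MUL
t=3 i4+i5:mul.MUL;xor.ALU ; 2-wide
t=4 i6+i7:xor.ALU;blt.BR ; 2-wide
t=5 i8:or.ALU ; RAW r2
t=6 i9+i10:mul.MUL;ld.MEM ; 2-wide
t=7 i11:add.ALU ; RAW r1
t=8 i12:sub.ALU ; WAW r0
t=9 i13:mul.MUL ; tail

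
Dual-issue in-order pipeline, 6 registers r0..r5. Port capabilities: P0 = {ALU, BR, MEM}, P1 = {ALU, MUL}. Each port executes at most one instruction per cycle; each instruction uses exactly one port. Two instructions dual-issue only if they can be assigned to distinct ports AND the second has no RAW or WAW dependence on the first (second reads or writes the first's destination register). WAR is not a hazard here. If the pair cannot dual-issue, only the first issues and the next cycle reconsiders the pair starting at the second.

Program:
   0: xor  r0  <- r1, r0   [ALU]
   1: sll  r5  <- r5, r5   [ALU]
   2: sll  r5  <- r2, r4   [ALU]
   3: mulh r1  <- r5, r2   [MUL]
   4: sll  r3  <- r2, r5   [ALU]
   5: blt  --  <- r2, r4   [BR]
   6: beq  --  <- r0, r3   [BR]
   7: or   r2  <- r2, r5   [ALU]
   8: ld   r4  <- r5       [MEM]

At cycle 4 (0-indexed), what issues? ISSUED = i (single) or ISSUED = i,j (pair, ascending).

ISSUED = 6,7

c0: i0&i1 xor.ALU+sll.ALU  2-wide
c1: i2 sll.ALU  RAW r5
c2: i3&i4 mulh.MUL+sll.ALU  2-wide
c3: i5 blt.BR  no-port BR/BR
c4: i6&i7 beq.BR+or.ALU  2-wide
c5: i8 ld.MEM  tail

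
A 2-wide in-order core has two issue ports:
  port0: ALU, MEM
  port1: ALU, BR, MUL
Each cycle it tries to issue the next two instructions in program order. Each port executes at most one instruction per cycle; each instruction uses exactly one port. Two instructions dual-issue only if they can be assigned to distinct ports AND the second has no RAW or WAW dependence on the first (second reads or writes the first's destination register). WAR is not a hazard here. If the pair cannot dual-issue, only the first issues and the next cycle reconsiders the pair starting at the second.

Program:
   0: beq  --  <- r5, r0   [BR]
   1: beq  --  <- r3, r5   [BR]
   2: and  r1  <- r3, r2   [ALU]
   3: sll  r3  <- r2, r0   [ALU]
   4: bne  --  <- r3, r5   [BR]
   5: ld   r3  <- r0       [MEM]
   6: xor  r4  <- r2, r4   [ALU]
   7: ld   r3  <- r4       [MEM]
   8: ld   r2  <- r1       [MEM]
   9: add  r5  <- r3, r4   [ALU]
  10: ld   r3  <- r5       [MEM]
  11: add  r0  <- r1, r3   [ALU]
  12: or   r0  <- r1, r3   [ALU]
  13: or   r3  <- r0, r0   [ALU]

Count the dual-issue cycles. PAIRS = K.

[0] i0  beq  -- no-port BR/BR
[1] i1+i2  beq/and  -- dual
[2] i3  sll  -- RAW r3
[3] i4+i5  bne/ld  -- dual
[4] i6  xor  -- RAW r4
[5] i7  ld  -- no-port MEM/MEM
[6] i8+i9  ld/add  -- dual
[7] i10  ld  -- RAW r3
[8] i11  add  -- WAW r0
[9] i12  or  -- RAW r0
[10] i13  or  -- tail

PAIRS = 3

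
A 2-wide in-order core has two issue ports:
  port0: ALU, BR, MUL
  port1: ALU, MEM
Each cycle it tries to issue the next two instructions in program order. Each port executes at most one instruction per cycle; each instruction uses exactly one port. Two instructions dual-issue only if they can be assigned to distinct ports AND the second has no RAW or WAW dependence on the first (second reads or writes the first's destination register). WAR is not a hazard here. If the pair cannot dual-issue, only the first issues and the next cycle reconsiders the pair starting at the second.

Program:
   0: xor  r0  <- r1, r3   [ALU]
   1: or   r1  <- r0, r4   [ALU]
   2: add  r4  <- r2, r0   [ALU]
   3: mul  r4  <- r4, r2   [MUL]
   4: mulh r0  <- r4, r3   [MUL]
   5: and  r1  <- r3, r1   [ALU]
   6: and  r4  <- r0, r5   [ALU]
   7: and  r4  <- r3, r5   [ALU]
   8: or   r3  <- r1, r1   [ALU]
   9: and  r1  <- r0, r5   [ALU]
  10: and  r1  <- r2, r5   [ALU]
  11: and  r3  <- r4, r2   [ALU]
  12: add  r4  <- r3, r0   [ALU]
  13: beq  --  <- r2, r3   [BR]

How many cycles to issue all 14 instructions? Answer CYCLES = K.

#0 head=0: xor i0 RAW r0
#1 head=1: or+add i1/i2 dual
#2 head=3: mul i3 no-port MUL/MUL
#3 head=4: mulh+and i4/i5 dual
#4 head=6: and i6 WAW r4
#5 head=7: and+or i7/i8 dual
#6 head=9: and i9 WAW r1
#7 head=10: and+and i10/i11 dual
#8 head=12: add+beq i12/i13 dual

CYCLES = 9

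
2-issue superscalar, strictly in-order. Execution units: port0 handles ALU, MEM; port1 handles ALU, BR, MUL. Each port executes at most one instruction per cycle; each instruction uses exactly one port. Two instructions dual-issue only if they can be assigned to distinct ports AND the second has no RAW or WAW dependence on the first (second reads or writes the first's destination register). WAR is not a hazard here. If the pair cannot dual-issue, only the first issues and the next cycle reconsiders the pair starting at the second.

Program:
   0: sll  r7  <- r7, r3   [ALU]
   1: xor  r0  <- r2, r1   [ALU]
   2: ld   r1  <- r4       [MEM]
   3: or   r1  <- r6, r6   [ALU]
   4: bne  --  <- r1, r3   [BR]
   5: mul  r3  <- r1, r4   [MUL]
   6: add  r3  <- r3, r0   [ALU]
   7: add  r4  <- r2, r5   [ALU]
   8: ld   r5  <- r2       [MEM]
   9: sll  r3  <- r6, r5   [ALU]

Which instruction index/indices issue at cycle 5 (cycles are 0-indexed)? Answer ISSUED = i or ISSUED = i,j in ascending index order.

ISSUED = 6,7

t=0 i0&i1:sll.ALU xor.ALU ; dual
t=1 i2:ld.MEM ; WAW r1
t=2 i3:or.ALU ; RAW r1
t=3 i4:bne.BR ; no-port BR/MUL
t=4 i5:mul.MUL ; RAW+WAW r3
t=5 i6&i7:add.ALU add.ALU ; dual
t=6 i8:ld.MEM ; RAW r5
t=7 i9:sll.ALU ; tail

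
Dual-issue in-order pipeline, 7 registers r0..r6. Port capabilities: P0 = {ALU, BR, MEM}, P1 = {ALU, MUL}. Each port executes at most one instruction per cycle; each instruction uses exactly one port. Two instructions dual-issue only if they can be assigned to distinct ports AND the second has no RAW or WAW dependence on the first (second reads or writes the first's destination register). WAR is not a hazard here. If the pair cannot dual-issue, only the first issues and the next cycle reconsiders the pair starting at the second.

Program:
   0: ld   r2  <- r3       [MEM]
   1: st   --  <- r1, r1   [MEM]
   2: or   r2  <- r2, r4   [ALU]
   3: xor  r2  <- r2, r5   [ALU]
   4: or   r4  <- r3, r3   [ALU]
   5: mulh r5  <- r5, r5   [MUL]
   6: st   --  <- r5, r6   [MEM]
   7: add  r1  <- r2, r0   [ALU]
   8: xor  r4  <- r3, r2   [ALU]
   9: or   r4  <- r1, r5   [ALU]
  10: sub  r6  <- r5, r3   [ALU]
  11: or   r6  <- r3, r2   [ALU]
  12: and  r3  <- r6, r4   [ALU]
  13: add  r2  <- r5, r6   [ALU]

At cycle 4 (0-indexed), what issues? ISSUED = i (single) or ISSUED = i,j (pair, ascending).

ISSUED = 6,7

0. ld @i0  | no-port MEM/MEM
1. st or @i1&i2  | dual
2. xor or @i3&i4  | dual
3. mulh @i5  | RAW r5
4. st add @i6&i7  | dual
5. xor @i8  | WAW r4
6. or sub @i9&i10  | dual
7. or @i11  | RAW r6
8. and add @i12&i13  | dual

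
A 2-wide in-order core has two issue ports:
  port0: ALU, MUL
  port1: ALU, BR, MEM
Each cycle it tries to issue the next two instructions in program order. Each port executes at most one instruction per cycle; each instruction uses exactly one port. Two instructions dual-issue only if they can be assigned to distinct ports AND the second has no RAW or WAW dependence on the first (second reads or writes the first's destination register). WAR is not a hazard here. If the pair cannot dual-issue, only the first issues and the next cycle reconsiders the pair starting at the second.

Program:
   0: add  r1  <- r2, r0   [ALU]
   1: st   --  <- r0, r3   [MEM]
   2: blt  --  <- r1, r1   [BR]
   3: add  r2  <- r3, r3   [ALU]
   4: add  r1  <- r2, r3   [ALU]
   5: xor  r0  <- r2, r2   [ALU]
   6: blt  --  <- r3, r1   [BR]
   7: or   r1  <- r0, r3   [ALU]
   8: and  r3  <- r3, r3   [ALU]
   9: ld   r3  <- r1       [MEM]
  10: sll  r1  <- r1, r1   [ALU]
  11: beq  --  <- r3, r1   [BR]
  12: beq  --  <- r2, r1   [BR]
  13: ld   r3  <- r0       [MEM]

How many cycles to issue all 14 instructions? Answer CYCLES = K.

#0 head=0: add.ALU+st.MEM i0&i1 pair
#1 head=2: blt.BR+add.ALU i2&i3 pair
#2 head=4: add.ALU+xor.ALU i4&i5 pair
#3 head=6: blt.BR+or.ALU i6&i7 pair
#4 head=8: and.ALU i8 WAW r3
#5 head=9: ld.MEM+sll.ALU i9&i10 pair
#6 head=11: beq.BR i11 no-port BR/BR
#7 head=12: beq.BR i12 no-port BR/MEM
#8 head=13: ld.MEM i13 tail

CYCLES = 9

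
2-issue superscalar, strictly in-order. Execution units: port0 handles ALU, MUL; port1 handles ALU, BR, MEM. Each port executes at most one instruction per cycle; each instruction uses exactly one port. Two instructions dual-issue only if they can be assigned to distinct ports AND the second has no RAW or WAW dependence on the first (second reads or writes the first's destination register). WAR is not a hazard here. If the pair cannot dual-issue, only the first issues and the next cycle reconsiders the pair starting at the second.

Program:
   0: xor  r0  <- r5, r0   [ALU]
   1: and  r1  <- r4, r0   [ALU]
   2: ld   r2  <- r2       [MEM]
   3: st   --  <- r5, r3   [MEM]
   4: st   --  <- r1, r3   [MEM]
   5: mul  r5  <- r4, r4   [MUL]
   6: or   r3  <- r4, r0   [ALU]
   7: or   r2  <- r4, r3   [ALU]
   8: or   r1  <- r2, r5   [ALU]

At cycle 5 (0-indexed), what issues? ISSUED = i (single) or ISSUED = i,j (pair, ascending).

c0: i0 xor.ALU  RAW r0
c1: i1&i2 and.ALU ld.MEM  pair
c2: i3 st.MEM  no-port MEM/MEM
c3: i4&i5 st.MEM mul.MUL  pair
c4: i6 or.ALU  RAW r3
c5: i7 or.ALU  RAW r2
c6: i8 or.ALU  tail

ISSUED = 7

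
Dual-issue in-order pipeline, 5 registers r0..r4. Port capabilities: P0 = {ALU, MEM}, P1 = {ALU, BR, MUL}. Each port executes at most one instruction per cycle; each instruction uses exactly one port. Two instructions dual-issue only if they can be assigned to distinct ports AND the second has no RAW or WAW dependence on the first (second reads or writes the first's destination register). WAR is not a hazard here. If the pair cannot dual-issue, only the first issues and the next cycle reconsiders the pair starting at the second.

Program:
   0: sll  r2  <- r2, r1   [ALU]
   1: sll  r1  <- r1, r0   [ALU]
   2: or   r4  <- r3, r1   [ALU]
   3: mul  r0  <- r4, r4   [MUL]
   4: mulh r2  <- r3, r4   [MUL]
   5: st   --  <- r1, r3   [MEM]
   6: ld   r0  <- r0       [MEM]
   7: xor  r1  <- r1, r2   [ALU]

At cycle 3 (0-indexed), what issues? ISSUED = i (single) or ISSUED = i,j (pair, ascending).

  cy0 -> i0&i1 (sll;sll) pair
  cy1 -> i2 (or) RAW r4
  cy2 -> i3 (mul) no-port MUL/MUL
  cy3 -> i4&i5 (mulh;st) pair
  cy4 -> i6&i7 (ld;xor) pair

ISSUED = 4,5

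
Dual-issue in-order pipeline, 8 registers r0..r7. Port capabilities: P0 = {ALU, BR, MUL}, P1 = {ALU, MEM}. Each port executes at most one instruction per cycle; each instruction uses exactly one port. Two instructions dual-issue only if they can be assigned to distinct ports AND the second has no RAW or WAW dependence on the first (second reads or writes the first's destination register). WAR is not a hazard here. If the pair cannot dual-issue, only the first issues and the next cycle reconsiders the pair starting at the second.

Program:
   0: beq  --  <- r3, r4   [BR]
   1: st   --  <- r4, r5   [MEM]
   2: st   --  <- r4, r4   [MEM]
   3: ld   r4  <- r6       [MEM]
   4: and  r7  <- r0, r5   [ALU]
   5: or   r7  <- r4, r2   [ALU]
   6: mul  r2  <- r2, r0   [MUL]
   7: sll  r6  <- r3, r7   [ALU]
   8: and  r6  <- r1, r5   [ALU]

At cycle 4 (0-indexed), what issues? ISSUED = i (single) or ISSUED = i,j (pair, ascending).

c0: i0+i1 beq.BR st.MEM  dual
c1: i2 st.MEM  no-port MEM/MEM
c2: i3+i4 ld.MEM and.ALU  dual
c3: i5+i6 or.ALU mul.MUL  dual
c4: i7 sll.ALU  WAW r6
c5: i8 and.ALU  tail

ISSUED = 7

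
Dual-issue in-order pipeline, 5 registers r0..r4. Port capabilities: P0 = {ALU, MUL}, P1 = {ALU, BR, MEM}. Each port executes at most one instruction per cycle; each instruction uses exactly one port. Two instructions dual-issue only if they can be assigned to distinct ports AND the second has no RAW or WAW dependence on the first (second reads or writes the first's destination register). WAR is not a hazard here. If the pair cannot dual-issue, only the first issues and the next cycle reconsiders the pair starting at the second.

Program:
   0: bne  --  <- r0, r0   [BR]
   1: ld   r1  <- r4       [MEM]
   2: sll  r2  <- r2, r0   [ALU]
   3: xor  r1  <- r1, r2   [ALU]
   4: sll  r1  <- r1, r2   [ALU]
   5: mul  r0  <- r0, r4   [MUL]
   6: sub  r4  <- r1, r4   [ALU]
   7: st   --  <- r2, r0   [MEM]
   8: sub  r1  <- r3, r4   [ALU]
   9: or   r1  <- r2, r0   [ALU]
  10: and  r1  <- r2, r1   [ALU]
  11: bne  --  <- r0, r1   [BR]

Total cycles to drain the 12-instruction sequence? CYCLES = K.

[0] i0  bne.BR  -- no-port BR/MEM
[1] i1,i2  ld.MEM/sll.ALU  -- pair
[2] i3  xor.ALU  -- RAW+WAW r1
[3] i4,i5  sll.ALU/mul.MUL  -- pair
[4] i6,i7  sub.ALU/st.MEM  -- pair
[5] i8  sub.ALU  -- WAW r1
[6] i9  or.ALU  -- RAW+WAW r1
[7] i10  and.ALU  -- RAW r1
[8] i11  bne.BR  -- tail

CYCLES = 9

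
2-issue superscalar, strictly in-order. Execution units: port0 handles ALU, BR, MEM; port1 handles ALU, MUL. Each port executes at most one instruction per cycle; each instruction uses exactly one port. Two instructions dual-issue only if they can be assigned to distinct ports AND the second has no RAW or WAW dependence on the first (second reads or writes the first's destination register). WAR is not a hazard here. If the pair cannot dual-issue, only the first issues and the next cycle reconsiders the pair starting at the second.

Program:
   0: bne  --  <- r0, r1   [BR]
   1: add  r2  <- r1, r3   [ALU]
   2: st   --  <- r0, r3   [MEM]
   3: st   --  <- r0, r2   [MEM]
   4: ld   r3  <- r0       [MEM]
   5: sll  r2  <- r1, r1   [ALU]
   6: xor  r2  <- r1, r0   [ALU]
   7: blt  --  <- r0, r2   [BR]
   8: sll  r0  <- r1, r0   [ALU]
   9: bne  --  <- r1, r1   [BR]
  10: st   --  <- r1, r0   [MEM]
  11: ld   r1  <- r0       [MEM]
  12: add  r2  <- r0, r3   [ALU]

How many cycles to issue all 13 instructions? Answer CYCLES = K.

  cy0 -> i0&i1 (bne.BR;add.ALU) dual
  cy1 -> i2 (st.MEM) no-port MEM/MEM
  cy2 -> i3 (st.MEM) no-port MEM/MEM
  cy3 -> i4&i5 (ld.MEM;sll.ALU) dual
  cy4 -> i6 (xor.ALU) RAW r2
  cy5 -> i7&i8 (blt.BR;sll.ALU) dual
  cy6 -> i9 (bne.BR) no-port BR/MEM
  cy7 -> i10 (st.MEM) no-port MEM/MEM
  cy8 -> i11&i12 (ld.MEM;add.ALU) dual

CYCLES = 9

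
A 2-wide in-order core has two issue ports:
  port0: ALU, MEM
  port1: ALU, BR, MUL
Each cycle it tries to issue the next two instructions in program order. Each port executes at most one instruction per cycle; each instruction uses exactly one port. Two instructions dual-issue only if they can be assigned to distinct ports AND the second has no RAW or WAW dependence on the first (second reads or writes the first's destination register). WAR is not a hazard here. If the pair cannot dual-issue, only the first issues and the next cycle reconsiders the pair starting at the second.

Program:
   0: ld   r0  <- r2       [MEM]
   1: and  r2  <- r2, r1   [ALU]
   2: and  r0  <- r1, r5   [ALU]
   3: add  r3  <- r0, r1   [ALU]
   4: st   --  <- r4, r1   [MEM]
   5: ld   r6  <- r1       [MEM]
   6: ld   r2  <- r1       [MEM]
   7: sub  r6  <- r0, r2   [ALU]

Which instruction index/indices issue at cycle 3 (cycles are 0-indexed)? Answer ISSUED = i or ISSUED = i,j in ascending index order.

ISSUED = 5

c0: i0/i1 ld.MEM;and.ALU  pair
c1: i2 and.ALU  RAW r0
c2: i3/i4 add.ALU;st.MEM  pair
c3: i5 ld.MEM  no-port MEM/MEM
c4: i6 ld.MEM  RAW r2
c5: i7 sub.ALU  tail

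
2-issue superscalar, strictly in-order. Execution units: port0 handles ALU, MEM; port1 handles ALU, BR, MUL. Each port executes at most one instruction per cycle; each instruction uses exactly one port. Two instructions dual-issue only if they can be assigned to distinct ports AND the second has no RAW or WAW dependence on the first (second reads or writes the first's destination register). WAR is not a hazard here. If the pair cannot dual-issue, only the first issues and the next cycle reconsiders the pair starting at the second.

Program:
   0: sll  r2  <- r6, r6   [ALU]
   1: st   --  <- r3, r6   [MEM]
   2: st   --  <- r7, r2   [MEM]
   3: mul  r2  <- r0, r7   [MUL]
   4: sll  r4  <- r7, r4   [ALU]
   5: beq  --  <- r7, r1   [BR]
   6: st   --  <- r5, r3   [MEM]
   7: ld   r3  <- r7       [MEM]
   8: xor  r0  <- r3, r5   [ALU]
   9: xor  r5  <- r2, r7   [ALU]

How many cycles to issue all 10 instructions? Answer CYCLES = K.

CYCLES = 6

0. sll/st @i0,i1  | dual
1. st/mul @i2,i3  | dual
2. sll/beq @i4,i5  | dual
3. st @i6  | no-port MEM/MEM
4. ld @i7  | RAW r3
5. xor/xor @i8,i9  | dual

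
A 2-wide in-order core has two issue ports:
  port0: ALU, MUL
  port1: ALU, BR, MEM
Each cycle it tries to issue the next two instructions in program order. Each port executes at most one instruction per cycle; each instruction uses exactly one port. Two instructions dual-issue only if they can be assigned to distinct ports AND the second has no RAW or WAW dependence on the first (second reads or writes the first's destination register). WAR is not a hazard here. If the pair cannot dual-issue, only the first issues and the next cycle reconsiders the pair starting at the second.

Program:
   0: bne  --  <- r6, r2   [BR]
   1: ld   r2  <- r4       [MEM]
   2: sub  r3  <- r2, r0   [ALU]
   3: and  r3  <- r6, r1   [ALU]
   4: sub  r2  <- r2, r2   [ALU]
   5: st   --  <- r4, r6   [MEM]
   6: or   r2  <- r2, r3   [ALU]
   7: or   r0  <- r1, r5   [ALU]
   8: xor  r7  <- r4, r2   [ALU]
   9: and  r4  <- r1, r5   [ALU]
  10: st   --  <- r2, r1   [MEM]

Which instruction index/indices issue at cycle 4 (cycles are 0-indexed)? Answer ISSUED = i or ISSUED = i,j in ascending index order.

  cy0 -> i0 (bne) no-port BR/MEM
  cy1 -> i1 (ld) RAW r2
  cy2 -> i2 (sub) WAW r3
  cy3 -> i3+i4 (and+sub) 2-wide
  cy4 -> i5+i6 (st+or) 2-wide
  cy5 -> i7+i8 (or+xor) 2-wide
  cy6 -> i9+i10 (and+st) 2-wide

ISSUED = 5,6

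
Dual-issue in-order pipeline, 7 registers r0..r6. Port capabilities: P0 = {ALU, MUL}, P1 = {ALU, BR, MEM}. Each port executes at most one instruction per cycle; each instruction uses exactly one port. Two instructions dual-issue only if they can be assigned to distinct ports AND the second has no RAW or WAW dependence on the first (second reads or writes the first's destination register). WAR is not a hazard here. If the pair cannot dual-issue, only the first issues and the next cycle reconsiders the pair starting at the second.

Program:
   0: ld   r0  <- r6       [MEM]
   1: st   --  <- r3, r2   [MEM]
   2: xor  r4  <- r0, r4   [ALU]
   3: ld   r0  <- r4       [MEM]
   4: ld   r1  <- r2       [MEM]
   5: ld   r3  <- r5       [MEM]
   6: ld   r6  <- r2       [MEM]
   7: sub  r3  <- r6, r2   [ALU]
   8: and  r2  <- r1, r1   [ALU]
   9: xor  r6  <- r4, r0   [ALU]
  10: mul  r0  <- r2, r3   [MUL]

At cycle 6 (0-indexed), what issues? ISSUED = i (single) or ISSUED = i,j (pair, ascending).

0. ld.MEM @i0  | no-port MEM/MEM
1. st.MEM/xor.ALU @i1&i2  | dual
2. ld.MEM @i3  | no-port MEM/MEM
3. ld.MEM @i4  | no-port MEM/MEM
4. ld.MEM @i5  | no-port MEM/MEM
5. ld.MEM @i6  | RAW r6
6. sub.ALU/and.ALU @i7&i8  | dual
7. xor.ALU/mul.MUL @i9&i10  | dual

ISSUED = 7,8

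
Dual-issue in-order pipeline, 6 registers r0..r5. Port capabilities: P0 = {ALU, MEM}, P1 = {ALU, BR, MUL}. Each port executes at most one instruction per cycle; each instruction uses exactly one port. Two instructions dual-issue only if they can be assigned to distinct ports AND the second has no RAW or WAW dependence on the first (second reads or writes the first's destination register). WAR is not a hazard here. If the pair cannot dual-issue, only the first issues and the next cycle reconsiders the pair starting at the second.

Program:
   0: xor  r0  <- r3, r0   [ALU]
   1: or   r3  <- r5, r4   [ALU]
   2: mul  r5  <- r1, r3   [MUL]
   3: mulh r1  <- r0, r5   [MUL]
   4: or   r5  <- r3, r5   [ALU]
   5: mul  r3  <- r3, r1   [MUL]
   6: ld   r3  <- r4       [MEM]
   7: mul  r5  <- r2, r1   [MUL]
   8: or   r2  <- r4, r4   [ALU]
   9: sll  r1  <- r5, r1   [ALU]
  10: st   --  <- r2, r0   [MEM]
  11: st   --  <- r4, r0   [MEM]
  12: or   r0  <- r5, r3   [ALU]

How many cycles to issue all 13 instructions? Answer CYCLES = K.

#0 head=0: xor or i0,i1 pair
#1 head=2: mul i2 no-port MUL/MUL
#2 head=3: mulh or i3,i4 pair
#3 head=5: mul i5 WAW r3
#4 head=6: ld mul i6,i7 pair
#5 head=8: or sll i8,i9 pair
#6 head=10: st i10 no-port MEM/MEM
#7 head=11: st or i11,i12 pair

CYCLES = 8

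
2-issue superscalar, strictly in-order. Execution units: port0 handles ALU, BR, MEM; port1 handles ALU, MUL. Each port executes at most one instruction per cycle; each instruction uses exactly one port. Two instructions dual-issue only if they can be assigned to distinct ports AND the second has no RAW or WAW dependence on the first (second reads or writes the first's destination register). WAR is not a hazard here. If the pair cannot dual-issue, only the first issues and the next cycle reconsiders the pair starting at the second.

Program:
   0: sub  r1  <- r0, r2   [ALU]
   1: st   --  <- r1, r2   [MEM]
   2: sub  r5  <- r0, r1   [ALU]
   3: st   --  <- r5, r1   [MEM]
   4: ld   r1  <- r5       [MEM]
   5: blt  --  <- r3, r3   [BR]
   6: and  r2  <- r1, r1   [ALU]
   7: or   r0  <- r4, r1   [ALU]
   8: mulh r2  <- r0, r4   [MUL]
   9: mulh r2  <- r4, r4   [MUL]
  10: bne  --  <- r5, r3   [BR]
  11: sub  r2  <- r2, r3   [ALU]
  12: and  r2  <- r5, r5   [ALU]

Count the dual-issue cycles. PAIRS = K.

c0: i0 sub.ALU  RAW r1
c1: i1,i2 st.MEM sub.ALU  dual
c2: i3 st.MEM  no-port MEM/MEM
c3: i4 ld.MEM  no-port MEM/BR
c4: i5,i6 blt.BR and.ALU  dual
c5: i7 or.ALU  RAW r0
c6: i8 mulh.MUL  no-port MUL/MUL
c7: i9,i10 mulh.MUL bne.BR  dual
c8: i11 sub.ALU  WAW r2
c9: i12 and.ALU  tail

PAIRS = 3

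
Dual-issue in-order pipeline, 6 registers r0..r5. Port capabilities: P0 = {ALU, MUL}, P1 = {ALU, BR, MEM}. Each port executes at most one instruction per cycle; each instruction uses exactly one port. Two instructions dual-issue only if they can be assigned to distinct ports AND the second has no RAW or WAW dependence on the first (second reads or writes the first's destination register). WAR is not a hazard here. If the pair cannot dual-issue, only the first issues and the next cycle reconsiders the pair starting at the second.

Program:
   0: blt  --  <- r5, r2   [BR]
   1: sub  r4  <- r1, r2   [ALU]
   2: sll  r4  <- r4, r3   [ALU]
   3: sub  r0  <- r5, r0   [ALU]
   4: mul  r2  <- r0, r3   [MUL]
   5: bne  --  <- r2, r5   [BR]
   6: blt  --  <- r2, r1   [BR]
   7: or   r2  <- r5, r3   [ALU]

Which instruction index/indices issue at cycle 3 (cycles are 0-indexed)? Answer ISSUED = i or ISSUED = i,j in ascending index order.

ISSUED = 5

0. blt.BR+sub.ALU @i0,i1  | dual
1. sll.ALU+sub.ALU @i2,i3  | dual
2. mul.MUL @i4  | RAW r2
3. bne.BR @i5  | no-port BR/BR
4. blt.BR+or.ALU @i6,i7  | dual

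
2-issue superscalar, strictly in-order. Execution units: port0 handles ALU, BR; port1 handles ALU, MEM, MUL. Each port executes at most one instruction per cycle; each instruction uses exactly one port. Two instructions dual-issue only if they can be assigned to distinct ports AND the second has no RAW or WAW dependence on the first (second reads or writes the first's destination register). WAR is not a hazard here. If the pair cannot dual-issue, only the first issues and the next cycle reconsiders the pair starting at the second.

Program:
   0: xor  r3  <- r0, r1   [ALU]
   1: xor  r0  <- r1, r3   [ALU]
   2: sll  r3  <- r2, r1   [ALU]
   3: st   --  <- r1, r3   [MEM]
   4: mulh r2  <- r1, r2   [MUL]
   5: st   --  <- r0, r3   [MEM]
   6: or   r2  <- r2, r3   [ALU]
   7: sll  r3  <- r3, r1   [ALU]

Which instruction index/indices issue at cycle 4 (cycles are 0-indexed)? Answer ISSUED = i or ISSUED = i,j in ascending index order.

ISSUED = 5,6

t=0 i0:xor.ALU ; RAW r3
t=1 i1+i2:xor.ALU+sll.ALU ; 2-wide
t=2 i3:st.MEM ; no-port MEM/MUL
t=3 i4:mulh.MUL ; no-port MUL/MEM
t=4 i5+i6:st.MEM+or.ALU ; 2-wide
t=5 i7:sll.ALU ; tail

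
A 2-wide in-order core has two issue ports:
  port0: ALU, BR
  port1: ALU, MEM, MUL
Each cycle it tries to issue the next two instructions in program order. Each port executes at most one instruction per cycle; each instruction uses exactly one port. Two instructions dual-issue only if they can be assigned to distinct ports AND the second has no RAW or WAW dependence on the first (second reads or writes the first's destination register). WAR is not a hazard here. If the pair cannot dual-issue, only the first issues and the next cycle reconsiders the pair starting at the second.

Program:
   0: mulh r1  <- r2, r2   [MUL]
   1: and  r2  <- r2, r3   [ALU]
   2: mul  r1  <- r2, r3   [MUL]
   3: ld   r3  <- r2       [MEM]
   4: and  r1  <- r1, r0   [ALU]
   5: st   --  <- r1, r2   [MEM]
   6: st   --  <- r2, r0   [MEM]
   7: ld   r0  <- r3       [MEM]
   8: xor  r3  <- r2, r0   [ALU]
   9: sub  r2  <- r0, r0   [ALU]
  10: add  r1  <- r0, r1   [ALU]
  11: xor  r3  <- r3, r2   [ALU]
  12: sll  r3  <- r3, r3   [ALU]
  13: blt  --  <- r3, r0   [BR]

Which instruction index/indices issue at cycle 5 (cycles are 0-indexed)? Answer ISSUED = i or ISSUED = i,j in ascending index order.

#0 head=0: mulh.MUL;and.ALU i0+i1 pair
#1 head=2: mul.MUL i2 no-port MUL/MEM
#2 head=3: ld.MEM;and.ALU i3+i4 pair
#3 head=5: st.MEM i5 no-port MEM/MEM
#4 head=6: st.MEM i6 no-port MEM/MEM
#5 head=7: ld.MEM i7 RAW r0
#6 head=8: xor.ALU;sub.ALU i8+i9 pair
#7 head=10: add.ALU;xor.ALU i10+i11 pair
#8 head=12: sll.ALU i12 RAW r3
#9 head=13: blt.BR i13 tail

ISSUED = 7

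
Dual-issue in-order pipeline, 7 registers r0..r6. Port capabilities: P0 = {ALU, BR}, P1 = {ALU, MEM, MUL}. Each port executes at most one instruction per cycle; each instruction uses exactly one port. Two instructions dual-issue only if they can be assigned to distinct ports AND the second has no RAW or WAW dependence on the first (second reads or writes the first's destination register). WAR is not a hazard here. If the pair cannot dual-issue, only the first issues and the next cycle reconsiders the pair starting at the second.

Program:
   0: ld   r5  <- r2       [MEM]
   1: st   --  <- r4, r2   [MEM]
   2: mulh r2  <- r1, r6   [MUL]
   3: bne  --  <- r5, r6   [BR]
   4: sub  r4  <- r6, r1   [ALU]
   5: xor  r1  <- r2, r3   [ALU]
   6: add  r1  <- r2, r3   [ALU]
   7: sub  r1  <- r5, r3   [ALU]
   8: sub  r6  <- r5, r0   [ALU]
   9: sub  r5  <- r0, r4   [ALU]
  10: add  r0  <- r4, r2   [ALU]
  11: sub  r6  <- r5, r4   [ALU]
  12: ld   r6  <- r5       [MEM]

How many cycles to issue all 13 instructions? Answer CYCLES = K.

  cy0 -> i0 (ld) no-port MEM/MEM
  cy1 -> i1 (st) no-port MEM/MUL
  cy2 -> i2&i3 (mulh/bne) pair
  cy3 -> i4&i5 (sub/xor) pair
  cy4 -> i6 (add) WAW r1
  cy5 -> i7&i8 (sub/sub) pair
  cy6 -> i9&i10 (sub/add) pair
  cy7 -> i11 (sub) WAW r6
  cy8 -> i12 (ld) tail

CYCLES = 9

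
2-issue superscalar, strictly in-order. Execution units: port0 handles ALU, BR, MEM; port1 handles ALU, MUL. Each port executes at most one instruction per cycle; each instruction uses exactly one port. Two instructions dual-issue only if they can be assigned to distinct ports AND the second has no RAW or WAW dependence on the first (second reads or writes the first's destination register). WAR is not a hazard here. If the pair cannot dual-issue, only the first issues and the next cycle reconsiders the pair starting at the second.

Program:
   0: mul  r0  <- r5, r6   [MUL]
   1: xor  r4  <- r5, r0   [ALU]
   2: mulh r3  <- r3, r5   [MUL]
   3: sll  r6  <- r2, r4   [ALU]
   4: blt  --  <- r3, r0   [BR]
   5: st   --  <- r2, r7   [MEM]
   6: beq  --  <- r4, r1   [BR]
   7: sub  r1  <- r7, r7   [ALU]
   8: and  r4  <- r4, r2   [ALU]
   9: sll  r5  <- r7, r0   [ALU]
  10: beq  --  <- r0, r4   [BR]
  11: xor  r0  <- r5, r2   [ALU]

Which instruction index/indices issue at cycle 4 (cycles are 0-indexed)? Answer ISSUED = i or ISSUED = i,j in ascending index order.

ISSUED = 6,7

c0: i0 mul.MUL  RAW r0
c1: i1,i2 xor.ALU mulh.MUL  2-wide
c2: i3,i4 sll.ALU blt.BR  2-wide
c3: i5 st.MEM  no-port MEM/BR
c4: i6,i7 beq.BR sub.ALU  2-wide
c5: i8,i9 and.ALU sll.ALU  2-wide
c6: i10,i11 beq.BR xor.ALU  2-wide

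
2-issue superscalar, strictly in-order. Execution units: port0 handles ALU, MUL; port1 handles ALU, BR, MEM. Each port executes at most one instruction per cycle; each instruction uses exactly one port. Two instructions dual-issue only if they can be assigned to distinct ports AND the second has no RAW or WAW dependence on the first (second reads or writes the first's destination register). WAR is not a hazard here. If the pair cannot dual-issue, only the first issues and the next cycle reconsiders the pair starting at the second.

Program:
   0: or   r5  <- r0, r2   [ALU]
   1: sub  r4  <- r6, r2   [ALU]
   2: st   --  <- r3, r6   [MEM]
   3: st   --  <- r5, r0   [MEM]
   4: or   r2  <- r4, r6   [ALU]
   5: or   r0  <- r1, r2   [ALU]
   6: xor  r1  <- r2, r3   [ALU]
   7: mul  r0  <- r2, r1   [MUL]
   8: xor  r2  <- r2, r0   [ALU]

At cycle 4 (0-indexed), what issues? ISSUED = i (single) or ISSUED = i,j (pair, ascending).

0. or sub @i0/i1  | 2-wide
1. st @i2  | no-port MEM/MEM
2. st or @i3/i4  | 2-wide
3. or xor @i5/i6  | 2-wide
4. mul @i7  | RAW r0
5. xor @i8  | tail

ISSUED = 7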